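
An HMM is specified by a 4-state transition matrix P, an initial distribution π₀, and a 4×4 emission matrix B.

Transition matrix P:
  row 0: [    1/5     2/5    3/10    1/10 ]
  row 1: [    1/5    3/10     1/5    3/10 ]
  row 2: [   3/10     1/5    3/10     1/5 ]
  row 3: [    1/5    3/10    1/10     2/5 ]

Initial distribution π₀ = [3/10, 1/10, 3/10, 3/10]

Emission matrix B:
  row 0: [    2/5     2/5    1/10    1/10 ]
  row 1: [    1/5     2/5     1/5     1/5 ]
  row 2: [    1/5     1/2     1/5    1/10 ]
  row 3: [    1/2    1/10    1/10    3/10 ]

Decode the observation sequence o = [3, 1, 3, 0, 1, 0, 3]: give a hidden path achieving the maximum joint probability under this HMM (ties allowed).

t=0: δ = [3.000e-02, 2.000e-02, 3.000e-02, 9.000e-02]  (obs o_0=3)
t=1: δ = [7.200e-03, 1.080e-02, 4.500e-03, 3.600e-03]  ψ = [3, 3, 0, 3]  (obs o_1=1)
t=2: δ = [2.160e-04, 6.480e-04, 2.160e-04, 9.720e-04]  ψ = [1, 1, 0, 1]  (obs o_2=3)
t=3: δ = [7.776e-05, 5.832e-05, 2.592e-05, 1.944e-04]  ψ = [3, 3, 1, 3]  (obs o_3=0)
t=4: δ = [1.555e-05, 2.333e-05, 1.166e-05, 7.776e-06]  ψ = [3, 3, 0, 3]  (obs o_4=1)
t=5: δ = [1.866e-06, 1.400e-06, 9.331e-07, 3.499e-06]  ψ = [1, 1, 0, 1]  (obs o_5=0)
t=6: δ = [6.998e-08, 2.100e-07, 5.599e-08, 4.199e-07]  ψ = [3, 3, 0, 3]  (obs o_6=3)
backtrack: best end state = 3; path = [3, 1, 3, 3, 1, 3, 3]

path = [3, 1, 3, 3, 1, 3, 3]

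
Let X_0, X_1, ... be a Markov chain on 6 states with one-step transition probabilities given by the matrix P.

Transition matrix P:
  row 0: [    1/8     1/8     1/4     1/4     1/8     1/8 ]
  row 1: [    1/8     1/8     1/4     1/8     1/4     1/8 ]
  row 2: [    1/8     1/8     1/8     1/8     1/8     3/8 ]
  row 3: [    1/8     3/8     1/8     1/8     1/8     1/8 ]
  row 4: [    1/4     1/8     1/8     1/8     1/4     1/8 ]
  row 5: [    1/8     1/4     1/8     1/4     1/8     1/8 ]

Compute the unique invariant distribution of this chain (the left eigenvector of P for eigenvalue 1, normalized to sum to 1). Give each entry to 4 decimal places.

Balance equations π_j = Σ_i π_i·P[i][j]:
  π_0 = 1/8·π_0 + 1/8·π_1 + 1/8·π_2 + 1/8·π_3 + 1/4·π_4 + 1/8·π_5
  π_1 = 1/8·π_0 + 1/8·π_1 + 1/8·π_2 + 3/8·π_3 + 1/8·π_4 + 1/4·π_5
  π_2 = 1/4·π_0 + 1/4·π_1 + 1/8·π_2 + 1/8·π_3 + 1/8·π_4 + 1/8·π_5
  π_3 = 1/4·π_0 + 1/8·π_1 + 1/8·π_2 + 1/8·π_3 + 1/8·π_4 + 1/4·π_5
  π_4 = 1/8·π_0 + 1/4·π_1 + 1/8·π_2 + 1/8·π_3 + 1/4·π_4 + 1/8·π_5
  normalize: π_0 + π_1 + π_2 + π_3 + π_4 + π_5 = 1
Solving the linear system gives exactly π = [2779/19009, 3552/19009, 6335/38018, 6239/38018, 3223/19009, 3168/19009].

π = [0.1462, 0.1869, 0.1666, 0.1641, 0.1696, 0.1667]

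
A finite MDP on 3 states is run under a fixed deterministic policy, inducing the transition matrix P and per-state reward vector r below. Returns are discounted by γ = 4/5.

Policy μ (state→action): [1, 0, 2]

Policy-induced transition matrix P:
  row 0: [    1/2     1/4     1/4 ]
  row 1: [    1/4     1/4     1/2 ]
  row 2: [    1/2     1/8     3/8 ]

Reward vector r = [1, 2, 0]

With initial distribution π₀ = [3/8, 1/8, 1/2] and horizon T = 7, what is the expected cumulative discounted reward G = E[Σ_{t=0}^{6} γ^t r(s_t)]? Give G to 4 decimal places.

t=0: π = [0.3750, 0.1250, 0.5000], E[r] = 0.6250, γ^t·E[r] = 0.625000, running G = 0.625000
t=1: π = [0.4688, 0.1875, 0.3438], E[r] = 0.8438, γ^t·E[r] = 0.675000, running G = 1.300000
t=2: π = [0.4531, 0.2070, 0.3398], E[r] = 0.8672, γ^t·E[r] = 0.555000, running G = 1.855000
t=3: π = [0.4482, 0.2075, 0.3442], E[r] = 0.8633, γ^t·E[r] = 0.442000, running G = 2.297000
t=4: π = [0.4481, 0.2070, 0.3449], E[r] = 0.8621, γ^t·E[r] = 0.353100, running G = 2.650100
t=5: π = [0.4483, 0.2069, 0.3449], E[r] = 0.8620, γ^t·E[r] = 0.282470, running G = 2.932570
t=6: π = [0.4483, 0.2069, 0.3448], E[r] = 0.8621, γ^t·E[r] = 0.225985, running G = 3.158555

G = 3.1586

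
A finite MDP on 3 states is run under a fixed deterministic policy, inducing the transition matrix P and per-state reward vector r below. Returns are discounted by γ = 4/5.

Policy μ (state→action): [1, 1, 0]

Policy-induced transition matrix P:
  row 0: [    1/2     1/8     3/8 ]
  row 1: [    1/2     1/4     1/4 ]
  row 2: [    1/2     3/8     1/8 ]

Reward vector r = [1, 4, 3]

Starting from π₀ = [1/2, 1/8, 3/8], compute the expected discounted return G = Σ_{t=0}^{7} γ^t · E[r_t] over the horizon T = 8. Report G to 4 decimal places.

G = 9.1586

t=0: π = [0.5000, 0.1250, 0.3750], E[r] = 2.1250, γ^t·E[r] = 2.125000, running G = 2.125000
t=1: π = [0.5000, 0.2344, 0.2656], E[r] = 2.2344, γ^t·E[r] = 1.787500, running G = 3.912500
t=2: π = [0.5000, 0.2207, 0.2793], E[r] = 2.2207, γ^t·E[r] = 1.421250, running G = 5.333750
t=3: π = [0.5000, 0.2224, 0.2776], E[r] = 2.2224, γ^t·E[r] = 1.137875, running G = 6.471625
t=4: π = [0.5000, 0.2222, 0.2778], E[r] = 2.2222, γ^t·E[r] = 0.910213, running G = 7.381838
t=5: π = [0.5000, 0.2222, 0.2778], E[r] = 2.2222, γ^t·E[r] = 0.728179, running G = 8.110016
t=6: π = [0.5000, 0.2222, 0.2778], E[r] = 2.2222, γ^t·E[r] = 0.582542, running G = 8.692558
t=7: π = [0.5000, 0.2222, 0.2778], E[r] = 2.2222, γ^t·E[r] = 0.466034, running G = 9.158592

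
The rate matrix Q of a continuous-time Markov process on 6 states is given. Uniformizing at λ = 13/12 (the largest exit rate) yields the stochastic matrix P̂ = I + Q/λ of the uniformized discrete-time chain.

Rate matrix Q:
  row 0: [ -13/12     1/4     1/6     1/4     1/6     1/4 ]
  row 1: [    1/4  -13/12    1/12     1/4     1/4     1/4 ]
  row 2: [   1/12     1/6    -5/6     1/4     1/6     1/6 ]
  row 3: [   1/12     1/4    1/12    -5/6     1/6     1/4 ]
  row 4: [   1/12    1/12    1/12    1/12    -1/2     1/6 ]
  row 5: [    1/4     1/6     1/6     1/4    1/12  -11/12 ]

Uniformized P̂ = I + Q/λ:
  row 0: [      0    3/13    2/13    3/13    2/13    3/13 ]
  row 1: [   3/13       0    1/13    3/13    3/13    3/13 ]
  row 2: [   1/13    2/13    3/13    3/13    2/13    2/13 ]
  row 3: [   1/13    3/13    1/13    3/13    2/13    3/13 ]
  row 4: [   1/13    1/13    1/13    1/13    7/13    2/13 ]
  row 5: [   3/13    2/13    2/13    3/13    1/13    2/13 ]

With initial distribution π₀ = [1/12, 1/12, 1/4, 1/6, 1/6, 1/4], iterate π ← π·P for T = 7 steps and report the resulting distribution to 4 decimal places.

t=0: π = [0.0833, 0.0833, 0.2500, 0.1667, 0.1667, 0.2500]
t=1: π = [0.1218, 0.1474, 0.1410, 0.2051, 0.2051, 0.1795]
t=2: π = [0.1179, 0.1405, 0.1218, 0.1992, 0.2303, 0.1903]
t=3: π = [0.1188, 0.1389, 0.1194, 0.1953, 0.2386, 0.1890]
t=4: π = [0.1182, 0.1383, 0.1190, 0.1941, 0.2418, 0.1887]
t=5: π = [0.1181, 0.1380, 0.1188, 0.1936, 0.2430, 0.1885]
t=6: π = [0.1181, 0.1379, 0.1188, 0.1934, 0.2434, 0.1884]
t=7: π = [0.1180, 0.1379, 0.1188, 0.1933, 0.2436, 0.1884]

π = [0.1180, 0.1379, 0.1188, 0.1933, 0.2436, 0.1884]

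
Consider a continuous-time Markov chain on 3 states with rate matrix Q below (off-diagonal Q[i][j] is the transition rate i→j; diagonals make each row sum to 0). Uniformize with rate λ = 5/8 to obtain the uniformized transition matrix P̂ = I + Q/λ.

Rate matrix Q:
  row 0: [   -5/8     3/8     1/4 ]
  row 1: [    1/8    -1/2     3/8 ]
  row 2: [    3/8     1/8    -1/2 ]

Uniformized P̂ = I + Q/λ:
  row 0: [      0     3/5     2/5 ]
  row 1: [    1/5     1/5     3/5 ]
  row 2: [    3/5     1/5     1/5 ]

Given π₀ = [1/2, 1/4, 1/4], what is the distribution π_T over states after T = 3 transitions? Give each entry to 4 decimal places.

t=0: π = [0.5000, 0.2500, 0.2500]
t=1: π = [0.2000, 0.4000, 0.4000]
t=2: π = [0.3200, 0.2800, 0.4000]
t=3: π = [0.2960, 0.3280, 0.3760]

π = [0.2960, 0.3280, 0.3760]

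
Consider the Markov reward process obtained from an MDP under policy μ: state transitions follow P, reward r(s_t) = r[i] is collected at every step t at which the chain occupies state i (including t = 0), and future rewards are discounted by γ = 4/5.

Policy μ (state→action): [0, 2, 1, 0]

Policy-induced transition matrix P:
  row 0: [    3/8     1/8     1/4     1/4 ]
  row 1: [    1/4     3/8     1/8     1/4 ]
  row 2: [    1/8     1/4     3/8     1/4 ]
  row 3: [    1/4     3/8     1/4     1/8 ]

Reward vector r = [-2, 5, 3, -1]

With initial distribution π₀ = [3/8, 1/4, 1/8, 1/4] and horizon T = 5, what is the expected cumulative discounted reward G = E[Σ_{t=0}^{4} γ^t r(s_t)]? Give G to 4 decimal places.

t=0: π = [0.3750, 0.2500, 0.1250, 0.2500], E[r] = 0.6250, γ^t·E[r] = 0.625000, running G = 0.625000
t=1: π = [0.2813, 0.2656, 0.2344, 0.2188], E[r] = 1.2500, γ^t·E[r] = 1.000000, running G = 1.625000
t=2: π = [0.2559, 0.2754, 0.2461, 0.2227], E[r] = 1.3809, γ^t·E[r] = 0.883750, running G = 2.508750
t=3: π = [0.2512, 0.2803, 0.2463, 0.2222], E[r] = 1.4158, γ^t·E[r] = 0.724875, running G = 3.233625
t=4: π = [0.2506, 0.2814, 0.2458, 0.2222], E[r] = 1.4208, γ^t·E[r] = 0.581975, running G = 3.815600

G = 3.8156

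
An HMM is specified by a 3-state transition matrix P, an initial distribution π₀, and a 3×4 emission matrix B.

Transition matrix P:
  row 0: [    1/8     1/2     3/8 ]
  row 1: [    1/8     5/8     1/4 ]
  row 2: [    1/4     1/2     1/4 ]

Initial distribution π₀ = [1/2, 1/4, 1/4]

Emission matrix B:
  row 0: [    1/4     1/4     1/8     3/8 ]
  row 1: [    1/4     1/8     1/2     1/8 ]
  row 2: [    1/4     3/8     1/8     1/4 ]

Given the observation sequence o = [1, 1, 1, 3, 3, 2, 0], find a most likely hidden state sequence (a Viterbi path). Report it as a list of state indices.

path = [0, 2, 2, 0, 2, 1, 1]

t=0: δ = [1.250e-01, 3.125e-02, 9.375e-02]  (obs o_0=1)
t=1: δ = [5.859e-03, 7.812e-03, 1.758e-02]  ψ = [2, 0, 0]  (obs o_1=1)
t=2: δ = [1.099e-03, 1.099e-03, 1.648e-03]  ψ = [2, 2, 2]  (obs o_2=1)
t=3: δ = [1.545e-04, 1.030e-04, 1.030e-04]  ψ = [2, 2, 0]  (obs o_3=3)
t=4: δ = [9.656e-06, 9.656e-06, 1.448e-05]  ψ = [2, 0, 0]  (obs o_4=3)
t=5: δ = [4.526e-07, 3.621e-06, 4.526e-07]  ψ = [2, 2, 0]  (obs o_5=2)
t=6: δ = [1.132e-07, 5.658e-07, 2.263e-07]  ψ = [1, 1, 1]  (obs o_6=0)
backtrack: best end state = 1; path = [0, 2, 2, 0, 2, 1, 1]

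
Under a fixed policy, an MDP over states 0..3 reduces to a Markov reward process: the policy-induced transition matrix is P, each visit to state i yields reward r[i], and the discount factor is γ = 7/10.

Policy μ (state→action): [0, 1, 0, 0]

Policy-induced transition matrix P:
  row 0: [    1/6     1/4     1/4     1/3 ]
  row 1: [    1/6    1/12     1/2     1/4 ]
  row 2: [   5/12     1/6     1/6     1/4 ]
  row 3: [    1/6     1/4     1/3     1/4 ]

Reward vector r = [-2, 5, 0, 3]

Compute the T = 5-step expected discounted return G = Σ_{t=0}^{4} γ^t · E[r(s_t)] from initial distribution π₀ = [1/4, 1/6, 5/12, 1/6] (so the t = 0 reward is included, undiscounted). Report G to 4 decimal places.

G = 3.0839

t=0: π = [0.2500, 0.1667, 0.4167, 0.1667], E[r] = 0.8333, γ^t·E[r] = 0.833333, running G = 0.833333
t=1: π = [0.2708, 0.1875, 0.2708, 0.2708], E[r] = 1.2083, γ^t·E[r] = 0.845833, running G = 1.679167
t=2: π = [0.2344, 0.1962, 0.2969, 0.2726], E[r] = 1.3299, γ^t·E[r] = 0.651632, running G = 2.330799
t=3: π = [0.2409, 0.1926, 0.2970, 0.2695], E[r] = 1.2896, γ^t·E[r] = 0.442347, running G = 2.773146
t=4: π = [0.2409, 0.1932, 0.2959, 0.2701], E[r] = 1.2942, γ^t·E[r] = 0.310725, running G = 3.083871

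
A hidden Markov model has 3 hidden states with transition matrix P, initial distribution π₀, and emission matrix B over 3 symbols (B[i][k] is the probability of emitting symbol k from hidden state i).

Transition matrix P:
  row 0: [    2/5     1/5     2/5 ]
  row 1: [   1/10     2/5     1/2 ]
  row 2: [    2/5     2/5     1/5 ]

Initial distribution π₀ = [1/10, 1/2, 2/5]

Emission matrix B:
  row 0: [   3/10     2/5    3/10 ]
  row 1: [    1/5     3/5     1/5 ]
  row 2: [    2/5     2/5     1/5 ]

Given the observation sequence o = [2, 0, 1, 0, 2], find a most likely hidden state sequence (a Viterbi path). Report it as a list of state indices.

path = [1, 2, 1, 2, 0]

t=0: δ = [3.000e-02, 1.000e-01, 8.000e-02]  (obs o_0=2)
t=1: δ = [9.600e-03, 8.000e-03, 2.000e-02]  ψ = [2, 1, 1]  (obs o_1=0)
t=2: δ = [3.200e-03, 4.800e-03, 1.600e-03]  ψ = [2, 2, 1]  (obs o_2=1)
t=3: δ = [3.840e-04, 3.840e-04, 9.600e-04]  ψ = [0, 1, 1]  (obs o_3=0)
t=4: δ = [1.152e-04, 7.680e-05, 3.840e-05]  ψ = [2, 2, 1]  (obs o_4=2)
backtrack: best end state = 0; path = [1, 2, 1, 2, 0]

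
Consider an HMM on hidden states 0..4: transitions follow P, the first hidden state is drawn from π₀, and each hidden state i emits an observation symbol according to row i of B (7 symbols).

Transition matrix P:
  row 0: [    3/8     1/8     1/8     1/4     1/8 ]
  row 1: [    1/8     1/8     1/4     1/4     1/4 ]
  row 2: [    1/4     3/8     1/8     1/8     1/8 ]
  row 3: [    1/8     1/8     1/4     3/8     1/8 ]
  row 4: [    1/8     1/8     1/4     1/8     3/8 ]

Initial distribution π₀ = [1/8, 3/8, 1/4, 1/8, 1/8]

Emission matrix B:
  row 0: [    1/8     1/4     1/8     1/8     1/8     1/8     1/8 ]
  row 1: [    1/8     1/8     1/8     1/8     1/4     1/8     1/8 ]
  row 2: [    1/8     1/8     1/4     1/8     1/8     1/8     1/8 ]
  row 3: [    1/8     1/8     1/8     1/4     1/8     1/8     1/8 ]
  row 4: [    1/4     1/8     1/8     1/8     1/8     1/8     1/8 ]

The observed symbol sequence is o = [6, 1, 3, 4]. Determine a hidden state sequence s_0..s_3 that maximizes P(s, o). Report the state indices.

t=0: δ = [1.562e-02, 4.688e-02, 3.125e-02, 1.562e-02, 1.562e-02]  (obs o_0=6)
t=1: δ = [1.953e-03, 1.465e-03, 1.465e-03, 1.465e-03, 1.465e-03]  ψ = [2, 2, 1, 1, 1]  (obs o_1=1)
t=2: δ = [9.155e-05, 6.866e-05, 4.578e-05, 1.373e-04, 6.866e-05]  ψ = [0, 2, 1, 3, 4]  (obs o_2=3)
t=3: δ = [4.292e-06, 4.292e-06, 4.292e-06, 6.437e-06, 3.219e-06]  ψ = [0, 2, 3, 3, 4]  (obs o_3=4)
backtrack: best end state = 3; path = [1, 3, 3, 3]

path = [1, 3, 3, 3]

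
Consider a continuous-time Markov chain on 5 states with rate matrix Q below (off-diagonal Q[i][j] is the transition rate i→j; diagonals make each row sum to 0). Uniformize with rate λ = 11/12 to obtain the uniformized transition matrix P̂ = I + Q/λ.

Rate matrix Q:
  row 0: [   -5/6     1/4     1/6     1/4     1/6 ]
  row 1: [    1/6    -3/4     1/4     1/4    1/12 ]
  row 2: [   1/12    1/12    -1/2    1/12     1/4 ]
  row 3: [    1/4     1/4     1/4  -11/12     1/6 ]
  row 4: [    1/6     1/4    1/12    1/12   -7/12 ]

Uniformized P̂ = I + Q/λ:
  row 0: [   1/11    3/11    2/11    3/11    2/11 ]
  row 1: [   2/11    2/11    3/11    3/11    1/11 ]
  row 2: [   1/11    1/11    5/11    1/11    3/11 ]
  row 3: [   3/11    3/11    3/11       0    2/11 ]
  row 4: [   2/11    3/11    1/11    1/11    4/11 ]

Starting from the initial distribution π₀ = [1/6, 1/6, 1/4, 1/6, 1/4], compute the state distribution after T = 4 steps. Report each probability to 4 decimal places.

π = [0.1565, 0.2059, 0.2650, 0.1439, 0.2287]

t=0: π = [0.1667, 0.1667, 0.2500, 0.1667, 0.2500]
t=1: π = [0.1591, 0.2121, 0.2576, 0.1364, 0.2348]
t=2: π = [0.1563, 0.2066, 0.2624, 0.1460, 0.2287]
t=3: π = [0.1570, 0.2062, 0.2647, 0.1436, 0.2285]
t=4: π = [0.1565, 0.2059, 0.2650, 0.1439, 0.2287]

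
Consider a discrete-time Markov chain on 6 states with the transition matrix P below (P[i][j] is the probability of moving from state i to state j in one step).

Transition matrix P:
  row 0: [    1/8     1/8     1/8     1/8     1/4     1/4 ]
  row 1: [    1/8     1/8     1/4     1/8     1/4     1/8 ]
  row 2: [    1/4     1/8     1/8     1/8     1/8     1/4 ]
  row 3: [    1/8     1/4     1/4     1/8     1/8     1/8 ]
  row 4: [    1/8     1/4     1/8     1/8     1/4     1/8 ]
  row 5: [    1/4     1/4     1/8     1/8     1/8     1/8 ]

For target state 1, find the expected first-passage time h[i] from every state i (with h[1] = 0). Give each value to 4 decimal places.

First-step conditioning: h[1] = 0; for i ≠ 1, h[i] = 1 + Σ_k P[i][k]·h[k].
  h[0] = 1 + 1/8·h[0] + 1/8·h[2] + 1/8·h[3] + 1/4·h[4] + 1/4·h[5]
  h[2] = 1 + 1/4·h[0] + 1/8·h[2] + 1/8·h[3] + 1/8·h[4] + 1/4·h[5]
  h[3] = 1 + 1/8·h[0] + 1/4·h[2] + 1/8·h[3] + 1/8·h[4] + 1/8·h[5]
  h[4] = 1 + 1/8·h[0] + 1/8·h[2] + 1/8·h[3] + 1/4·h[4] + 1/8·h[5]
  h[5] = 1 + 1/4·h[0] + 1/8·h[2] + 1/8·h[3] + 1/8·h[4] + 1/8·h[5]
Solving the 5×5 linear system over states ≠ 1 gives exactly h = [4544/855, 0, 512/95, 24/5, 448/95, 4096/855] (h[1] = 0 is the target).

h = [5.3146, 0.0000, 5.3895, 4.8000, 4.7158, 4.7906]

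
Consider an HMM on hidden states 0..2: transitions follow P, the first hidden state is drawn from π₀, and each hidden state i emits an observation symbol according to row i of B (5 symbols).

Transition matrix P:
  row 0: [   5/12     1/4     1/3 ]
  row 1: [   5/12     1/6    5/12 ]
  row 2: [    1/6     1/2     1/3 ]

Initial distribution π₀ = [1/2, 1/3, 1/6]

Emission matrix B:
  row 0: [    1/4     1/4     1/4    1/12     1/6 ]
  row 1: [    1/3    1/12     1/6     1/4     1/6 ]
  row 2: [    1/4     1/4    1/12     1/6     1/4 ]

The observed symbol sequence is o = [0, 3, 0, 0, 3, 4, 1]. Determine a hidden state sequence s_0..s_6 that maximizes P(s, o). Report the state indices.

t=0: δ = [1.250e-01, 1.111e-01, 4.167e-02]  (obs o_0=0)
t=1: δ = [4.340e-03, 7.812e-03, 7.716e-03]  ψ = [0, 0, 1]  (obs o_1=3)
t=2: δ = [8.138e-04, 1.286e-03, 8.138e-04]  ψ = [1, 2, 1]  (obs o_2=0)
t=3: δ = [1.340e-04, 1.356e-04, 1.340e-04]  ψ = [1, 2, 1]  (obs o_3=0)
t=4: δ = [4.710e-06, 1.674e-05, 9.419e-06]  ψ = [1, 2, 1]  (obs o_4=3)
t=5: δ = [1.163e-06, 7.849e-07, 1.744e-06]  ψ = [1, 2, 1]  (obs o_5=4)
t=6: δ = [1.211e-07, 7.268e-08, 1.454e-07]  ψ = [0, 2, 2]  (obs o_6=1)
backtrack: best end state = 2; path = [1, 2, 1, 2, 1, 2, 2]

path = [1, 2, 1, 2, 1, 2, 2]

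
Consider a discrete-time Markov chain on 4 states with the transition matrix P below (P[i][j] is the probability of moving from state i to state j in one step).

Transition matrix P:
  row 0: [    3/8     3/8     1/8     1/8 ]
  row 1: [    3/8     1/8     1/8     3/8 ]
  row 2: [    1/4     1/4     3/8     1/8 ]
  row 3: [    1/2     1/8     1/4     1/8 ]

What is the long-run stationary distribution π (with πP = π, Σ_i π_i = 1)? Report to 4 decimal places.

Balance equations π_j = Σ_i π_i·P[i][j]:
  π_0 = 3/8·π_0 + 3/8·π_1 + 1/4·π_2 + 1/2·π_3
  π_1 = 3/8·π_0 + 1/8·π_1 + 1/4·π_2 + 1/8·π_3
  π_2 = 1/8·π_0 + 1/8·π_1 + 3/8·π_2 + 1/4·π_3
  normalize: π_0 + π_1 + π_2 + π_3 = 1
Solving the linear system gives exactly π = [189/506, 123/506, 50/253, 47/253].

π = [0.3735, 0.2431, 0.1976, 0.1858]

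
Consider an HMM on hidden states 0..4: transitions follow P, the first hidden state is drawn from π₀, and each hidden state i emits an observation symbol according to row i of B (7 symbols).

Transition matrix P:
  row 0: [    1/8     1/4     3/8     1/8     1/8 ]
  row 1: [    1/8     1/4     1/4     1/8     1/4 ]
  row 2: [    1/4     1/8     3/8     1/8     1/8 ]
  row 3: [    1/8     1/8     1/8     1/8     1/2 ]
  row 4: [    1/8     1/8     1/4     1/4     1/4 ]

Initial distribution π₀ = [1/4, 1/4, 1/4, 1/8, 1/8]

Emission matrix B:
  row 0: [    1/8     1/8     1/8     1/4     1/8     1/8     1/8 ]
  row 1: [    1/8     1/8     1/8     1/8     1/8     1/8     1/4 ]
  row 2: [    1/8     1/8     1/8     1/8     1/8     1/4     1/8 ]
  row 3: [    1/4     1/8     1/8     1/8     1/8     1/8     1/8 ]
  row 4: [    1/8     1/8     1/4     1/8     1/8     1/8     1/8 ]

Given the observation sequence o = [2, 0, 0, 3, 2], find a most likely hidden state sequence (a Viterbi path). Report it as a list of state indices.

path = [4, 3, 4, 3, 4]

t=0: δ = [3.125e-02, 3.125e-02, 3.125e-02, 1.562e-02, 3.125e-02]  (obs o_0=2)
t=1: δ = [9.766e-04, 9.766e-04, 1.465e-03, 1.953e-03, 9.766e-04]  ψ = [2, 0, 0, 4, 1]  (obs o_1=0)
t=2: δ = [4.578e-05, 3.052e-05, 6.866e-05, 6.104e-05, 1.221e-04]  ψ = [2, 0, 2, 3, 3]  (obs o_2=0)
t=3: δ = [4.292e-06, 1.907e-06, 3.815e-06, 3.815e-06, 3.815e-06]  ψ = [2, 4, 4, 4, 3]  (obs o_3=3)
t=4: δ = [1.192e-07, 1.341e-07, 2.012e-07, 1.192e-07, 4.768e-07]  ψ = [2, 0, 0, 4, 3]  (obs o_4=2)
backtrack: best end state = 4; path = [4, 3, 4, 3, 4]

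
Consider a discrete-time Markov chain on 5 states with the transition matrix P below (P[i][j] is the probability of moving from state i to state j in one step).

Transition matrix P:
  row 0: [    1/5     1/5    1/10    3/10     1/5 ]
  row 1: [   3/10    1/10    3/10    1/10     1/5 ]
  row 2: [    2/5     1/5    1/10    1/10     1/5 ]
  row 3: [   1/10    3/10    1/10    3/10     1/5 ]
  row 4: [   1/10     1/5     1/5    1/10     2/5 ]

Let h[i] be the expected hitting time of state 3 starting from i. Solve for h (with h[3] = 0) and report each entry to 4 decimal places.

h = [5.5138, 6.7168, 6.6165, 0.0000, 7.0301]

First-step conditioning: h[3] = 0; for i ≠ 3, h[i] = 1 + Σ_k P[i][k]·h[k].
  h[0] = 1 + 1/5·h[0] + 1/5·h[1] + 1/10·h[2] + 1/5·h[4]
  h[1] = 1 + 3/10·h[0] + 1/10·h[1] + 3/10·h[2] + 1/5·h[4]
  h[2] = 1 + 2/5·h[0] + 1/5·h[1] + 1/10·h[2] + 1/5·h[4]
  h[4] = 1 + 1/10·h[0] + 1/5·h[1] + 1/5·h[2] + 2/5·h[4]
Solving the 4×4 linear system over states ≠ 3 gives exactly h = [2200/399, 2680/399, 880/133, 0, 935/133] (h[3] = 0 is the target).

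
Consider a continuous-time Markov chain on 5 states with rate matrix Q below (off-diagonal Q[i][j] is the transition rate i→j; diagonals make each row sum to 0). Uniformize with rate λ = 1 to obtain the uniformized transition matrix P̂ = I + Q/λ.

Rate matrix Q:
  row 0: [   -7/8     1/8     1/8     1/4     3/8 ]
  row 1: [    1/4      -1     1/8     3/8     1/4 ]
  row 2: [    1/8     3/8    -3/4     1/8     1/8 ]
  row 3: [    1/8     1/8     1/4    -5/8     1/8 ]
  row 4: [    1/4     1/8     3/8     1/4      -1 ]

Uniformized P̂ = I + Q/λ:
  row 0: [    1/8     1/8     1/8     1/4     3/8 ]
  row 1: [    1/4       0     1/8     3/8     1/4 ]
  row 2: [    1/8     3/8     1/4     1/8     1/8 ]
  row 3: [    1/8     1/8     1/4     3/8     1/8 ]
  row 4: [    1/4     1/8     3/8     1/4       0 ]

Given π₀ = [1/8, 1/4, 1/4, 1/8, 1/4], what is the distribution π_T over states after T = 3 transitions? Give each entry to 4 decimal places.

t=0: π = [0.1250, 0.2500, 0.2500, 0.1250, 0.2500]
t=1: π = [0.1875, 0.1563, 0.2344, 0.2656, 0.1563]
t=2: π = [0.1641, 0.1641, 0.2266, 0.2734, 0.1719]
t=3: π = [0.1670, 0.1611, 0.2305, 0.2764, 0.1650]

π = [0.1670, 0.1611, 0.2305, 0.2764, 0.1650]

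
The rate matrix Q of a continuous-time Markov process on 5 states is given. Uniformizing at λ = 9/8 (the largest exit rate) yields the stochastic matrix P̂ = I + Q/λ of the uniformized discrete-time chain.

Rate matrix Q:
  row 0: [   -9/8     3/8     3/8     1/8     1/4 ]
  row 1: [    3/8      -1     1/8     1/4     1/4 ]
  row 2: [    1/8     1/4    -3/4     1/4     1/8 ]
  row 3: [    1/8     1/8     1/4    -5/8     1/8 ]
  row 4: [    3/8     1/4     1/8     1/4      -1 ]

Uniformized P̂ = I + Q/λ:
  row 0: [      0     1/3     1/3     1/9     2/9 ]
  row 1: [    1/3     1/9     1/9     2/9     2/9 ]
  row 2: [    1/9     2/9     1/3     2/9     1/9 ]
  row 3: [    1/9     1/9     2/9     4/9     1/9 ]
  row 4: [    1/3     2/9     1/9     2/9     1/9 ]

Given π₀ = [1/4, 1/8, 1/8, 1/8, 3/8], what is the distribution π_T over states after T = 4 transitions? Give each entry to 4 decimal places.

t=0: π = [0.2500, 0.1250, 0.1250, 0.1250, 0.3750]
t=1: π = [0.1944, 0.2222, 0.2083, 0.2222, 0.1528]
t=2: π = [0.1728, 0.1944, 0.2253, 0.2500, 0.1574]
t=3: π = [0.1701, 0.1920, 0.2274, 0.2586, 0.1519]
t=4: π = [0.1686, 0.1911, 0.2282, 0.2608, 0.1513]

π = [0.1686, 0.1911, 0.2282, 0.2608, 0.1513]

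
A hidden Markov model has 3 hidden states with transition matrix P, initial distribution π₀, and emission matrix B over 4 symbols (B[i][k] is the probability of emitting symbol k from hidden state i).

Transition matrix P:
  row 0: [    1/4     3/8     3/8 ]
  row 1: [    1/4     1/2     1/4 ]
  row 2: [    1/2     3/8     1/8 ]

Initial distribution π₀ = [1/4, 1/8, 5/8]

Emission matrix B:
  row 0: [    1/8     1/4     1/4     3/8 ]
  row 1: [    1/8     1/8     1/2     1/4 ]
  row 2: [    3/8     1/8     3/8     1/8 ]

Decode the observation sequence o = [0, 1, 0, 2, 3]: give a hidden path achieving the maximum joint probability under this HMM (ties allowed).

t=0: δ = [3.125e-02, 1.562e-02, 2.344e-01]  (obs o_0=0)
t=1: δ = [2.930e-02, 1.099e-02, 3.662e-03]  ψ = [2, 2, 2]  (obs o_1=1)
t=2: δ = [9.155e-04, 1.373e-03, 4.120e-03]  ψ = [0, 0, 0]  (obs o_2=0)
t=3: δ = [5.150e-04, 7.725e-04, 1.931e-04]  ψ = [2, 2, 2]  (obs o_3=2)
t=4: δ = [7.242e-05, 9.656e-05, 2.414e-05]  ψ = [1, 1, 0]  (obs o_4=3)
backtrack: best end state = 1; path = [2, 0, 2, 1, 1]

path = [2, 0, 2, 1, 1]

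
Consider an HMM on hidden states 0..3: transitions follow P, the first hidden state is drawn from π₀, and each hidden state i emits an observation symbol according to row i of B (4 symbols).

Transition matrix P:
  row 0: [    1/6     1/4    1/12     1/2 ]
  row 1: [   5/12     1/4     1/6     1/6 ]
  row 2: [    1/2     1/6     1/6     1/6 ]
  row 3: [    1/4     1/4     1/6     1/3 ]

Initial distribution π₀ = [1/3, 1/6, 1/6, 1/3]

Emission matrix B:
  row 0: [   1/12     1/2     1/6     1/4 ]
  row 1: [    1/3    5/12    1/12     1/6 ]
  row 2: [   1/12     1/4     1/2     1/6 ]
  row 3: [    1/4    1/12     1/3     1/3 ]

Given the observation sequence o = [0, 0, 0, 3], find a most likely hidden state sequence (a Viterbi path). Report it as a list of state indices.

path = [3, 3, 3, 3]

t=0: δ = [2.778e-02, 5.556e-02, 1.389e-02, 8.333e-02]  (obs o_0=0)
t=1: δ = [1.929e-03, 6.944e-03, 1.157e-03, 6.944e-03]  ψ = [1, 3, 3, 3]  (obs o_1=0)
t=2: δ = [2.411e-04, 5.787e-04, 9.645e-05, 5.787e-04]  ψ = [1, 1, 1, 3]  (obs o_2=0)
t=3: δ = [6.028e-05, 2.411e-05, 1.608e-05, 6.430e-05]  ψ = [1, 1, 1, 3]  (obs o_3=3)
backtrack: best end state = 3; path = [3, 3, 3, 3]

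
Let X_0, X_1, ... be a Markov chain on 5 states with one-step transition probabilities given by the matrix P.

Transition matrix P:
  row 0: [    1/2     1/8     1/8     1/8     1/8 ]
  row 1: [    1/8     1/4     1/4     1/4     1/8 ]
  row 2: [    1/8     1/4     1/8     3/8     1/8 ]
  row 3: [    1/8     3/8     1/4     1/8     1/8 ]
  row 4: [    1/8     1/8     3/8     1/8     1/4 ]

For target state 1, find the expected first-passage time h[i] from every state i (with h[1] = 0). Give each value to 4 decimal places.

First-step conditioning: h[1] = 0; for i ≠ 1, h[i] = 1 + Σ_k P[i][k]·h[k].
  h[0] = 1 + 1/2·h[0] + 1/8·h[2] + 1/8·h[3] + 1/8·h[4]
  h[2] = 1 + 1/8·h[0] + 1/8·h[2] + 3/8·h[3] + 1/8·h[4]
  h[3] = 1 + 1/8·h[0] + 1/4·h[2] + 1/8·h[3] + 1/8·h[4]
  h[4] = 1 + 1/8·h[0] + 3/8·h[2] + 1/8·h[3] + 1/4·h[4]
Solving the 4×4 linear system over states ≠ 1 gives exactly h = [3472/661, 0, 2800/661, 2520/661, 3280/661] (h[1] = 0 is the target).

h = [5.2526, 0.0000, 4.2360, 3.8124, 4.9622]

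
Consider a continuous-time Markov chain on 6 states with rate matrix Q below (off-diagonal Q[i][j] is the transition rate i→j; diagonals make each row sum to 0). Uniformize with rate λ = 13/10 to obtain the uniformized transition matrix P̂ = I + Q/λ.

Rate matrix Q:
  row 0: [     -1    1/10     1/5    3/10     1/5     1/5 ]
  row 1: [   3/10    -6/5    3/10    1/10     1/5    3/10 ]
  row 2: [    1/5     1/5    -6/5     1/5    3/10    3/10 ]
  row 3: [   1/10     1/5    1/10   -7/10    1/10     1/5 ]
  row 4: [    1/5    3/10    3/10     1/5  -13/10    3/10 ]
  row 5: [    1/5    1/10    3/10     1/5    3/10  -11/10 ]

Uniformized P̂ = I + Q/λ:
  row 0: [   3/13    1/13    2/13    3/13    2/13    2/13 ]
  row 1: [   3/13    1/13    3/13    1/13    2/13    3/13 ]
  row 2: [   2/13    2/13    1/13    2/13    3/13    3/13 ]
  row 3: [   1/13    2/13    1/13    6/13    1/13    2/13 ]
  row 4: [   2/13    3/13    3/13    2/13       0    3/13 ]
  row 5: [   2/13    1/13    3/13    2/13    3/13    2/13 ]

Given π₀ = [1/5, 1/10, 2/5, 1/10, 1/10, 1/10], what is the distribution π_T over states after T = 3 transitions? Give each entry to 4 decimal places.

π = [0.1596, 0.1278, 0.1594, 0.2229, 0.1431, 0.1873]

t=0: π = [0.2000, 0.1000, 0.4000, 0.1000, 0.1000, 0.1000]
t=1: π = [0.1692, 0.1308, 0.1385, 0.1923, 0.1692, 0.2000]
t=2: π = [0.1621, 0.1284, 0.1669, 0.2160, 0.1391, 0.1876]
t=3: π = [0.1596, 0.1278, 0.1594, 0.2229, 0.1431, 0.1873]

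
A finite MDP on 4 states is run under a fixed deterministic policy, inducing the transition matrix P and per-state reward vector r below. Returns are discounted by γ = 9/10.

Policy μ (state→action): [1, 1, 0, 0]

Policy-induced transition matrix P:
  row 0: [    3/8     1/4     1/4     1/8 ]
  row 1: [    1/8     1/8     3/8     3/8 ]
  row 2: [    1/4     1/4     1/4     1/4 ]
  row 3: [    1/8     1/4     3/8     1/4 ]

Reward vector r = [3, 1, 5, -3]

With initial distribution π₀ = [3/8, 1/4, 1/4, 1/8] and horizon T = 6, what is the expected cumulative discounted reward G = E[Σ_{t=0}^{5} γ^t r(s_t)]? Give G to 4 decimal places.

t=0: π = [0.3750, 0.2500, 0.2500, 0.1250], E[r] = 2.2500, γ^t·E[r] = 2.250000, running G = 2.250000
t=1: π = [0.2500, 0.2188, 0.2969, 0.2344], E[r] = 1.7500, γ^t·E[r] = 1.575000, running G = 3.825000
t=2: π = [0.2246, 0.2227, 0.3066, 0.2461], E[r] = 1.6914, γ^t·E[r] = 1.370039, running G = 5.195039
t=3: π = [0.2195, 0.2222, 0.3086, 0.2498], E[r] = 1.6743, γ^t·E[r] = 1.220577, running G = 6.415616
t=4: π = [0.2184, 0.2222, 0.3090, 0.2503], E[r] = 1.6715, γ^t·E[r] = 1.096677, running G = 7.512293
t=5: π = [0.2182, 0.2222, 0.3091, 0.2505], E[r] = 1.6709, γ^t·E[r] = 0.986626, running G = 8.498919

G = 8.4989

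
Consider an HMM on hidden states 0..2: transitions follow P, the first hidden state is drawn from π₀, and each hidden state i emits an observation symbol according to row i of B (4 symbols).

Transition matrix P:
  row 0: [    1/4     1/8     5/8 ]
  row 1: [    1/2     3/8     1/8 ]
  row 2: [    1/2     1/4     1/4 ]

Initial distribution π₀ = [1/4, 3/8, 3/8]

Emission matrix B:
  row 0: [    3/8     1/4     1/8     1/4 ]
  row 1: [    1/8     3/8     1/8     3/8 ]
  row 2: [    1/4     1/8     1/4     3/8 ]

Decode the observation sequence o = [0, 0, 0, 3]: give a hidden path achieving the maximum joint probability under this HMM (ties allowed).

t=0: δ = [9.375e-02, 4.688e-02, 9.375e-02]  (obs o_0=0)
t=1: δ = [1.758e-02, 2.930e-03, 1.465e-02]  ψ = [2, 2, 0]  (obs o_1=0)
t=2: δ = [2.747e-03, 4.578e-04, 2.747e-03]  ψ = [2, 2, 0]  (obs o_2=0)
t=3: δ = [3.433e-04, 2.575e-04, 6.437e-04]  ψ = [2, 2, 0]  (obs o_3=3)
backtrack: best end state = 2; path = [0, 2, 0, 2]

path = [0, 2, 0, 2]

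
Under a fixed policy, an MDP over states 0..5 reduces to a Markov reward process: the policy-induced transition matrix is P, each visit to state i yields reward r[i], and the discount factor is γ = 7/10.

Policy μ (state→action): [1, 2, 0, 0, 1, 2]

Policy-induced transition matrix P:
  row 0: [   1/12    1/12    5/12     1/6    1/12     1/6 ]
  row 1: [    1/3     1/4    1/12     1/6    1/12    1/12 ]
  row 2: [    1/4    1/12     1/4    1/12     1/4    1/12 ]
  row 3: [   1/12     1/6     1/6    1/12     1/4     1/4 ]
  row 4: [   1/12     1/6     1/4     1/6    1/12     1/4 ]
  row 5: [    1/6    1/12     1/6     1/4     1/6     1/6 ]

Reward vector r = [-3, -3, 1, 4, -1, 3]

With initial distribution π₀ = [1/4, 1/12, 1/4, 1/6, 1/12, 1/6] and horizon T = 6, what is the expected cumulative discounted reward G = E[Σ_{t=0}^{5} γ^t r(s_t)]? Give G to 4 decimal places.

G = 0.8682

t=0: π = [0.2500, 0.0833, 0.2500, 0.1667, 0.0833, 0.1667], E[r] = 0.3333, γ^t·E[r] = 0.333333, running G = 0.333333
t=1: π = [0.1597, 0.1181, 0.2500, 0.1458, 0.1667, 0.1597], E[r] = 0.3125, γ^t·E[r] = 0.218750, running G = 0.552083
t=2: π = [0.1678, 0.1291, 0.2315, 0.1470, 0.1626, 0.1620], E[r] = 0.2523, γ^t·E[r] = 0.123634, running G = 0.675718
t=3: π = [0.1677, 0.1306, 0.2307, 0.1486, 0.1599, 0.1624], E[r] = 0.2576, γ^t·E[r] = 0.088364, running G = 0.764081
t=4: π = [0.1680, 0.1308, 0.2303, 0.1486, 0.1601, 0.1623], E[r] = 0.2549, γ^t·E[r] = 0.061206, running G = 0.825287
t=5: π = [0.1679, 0.1309, 0.2303, 0.1486, 0.1600, 0.1623], E[r] = 0.2553, γ^t·E[r] = 0.042906, running G = 0.868193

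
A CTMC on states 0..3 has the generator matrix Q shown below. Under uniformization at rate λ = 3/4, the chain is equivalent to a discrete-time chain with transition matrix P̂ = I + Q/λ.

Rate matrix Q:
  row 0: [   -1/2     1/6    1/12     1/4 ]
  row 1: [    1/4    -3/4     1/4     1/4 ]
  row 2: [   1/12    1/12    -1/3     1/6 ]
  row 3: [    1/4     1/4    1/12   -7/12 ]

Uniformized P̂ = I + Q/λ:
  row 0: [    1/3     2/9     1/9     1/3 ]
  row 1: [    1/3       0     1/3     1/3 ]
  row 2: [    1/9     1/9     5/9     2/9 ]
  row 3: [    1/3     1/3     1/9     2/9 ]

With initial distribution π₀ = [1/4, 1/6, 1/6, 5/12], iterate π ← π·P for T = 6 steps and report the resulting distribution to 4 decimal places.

π = [0.2730, 0.1819, 0.2723, 0.2728]

t=0: π = [0.2500, 0.1667, 0.1667, 0.4167]
t=1: π = [0.2963, 0.2130, 0.2222, 0.2685]
t=2: π = [0.2840, 0.1800, 0.2572, 0.2788]
t=3: π = [0.2762, 0.1846, 0.2654, 0.2738]
t=4: π = [0.2743, 0.1821, 0.2701, 0.2734]
t=5: π = [0.2733, 0.1821, 0.2716, 0.2729]
t=6: π = [0.2730, 0.1819, 0.2723, 0.2728]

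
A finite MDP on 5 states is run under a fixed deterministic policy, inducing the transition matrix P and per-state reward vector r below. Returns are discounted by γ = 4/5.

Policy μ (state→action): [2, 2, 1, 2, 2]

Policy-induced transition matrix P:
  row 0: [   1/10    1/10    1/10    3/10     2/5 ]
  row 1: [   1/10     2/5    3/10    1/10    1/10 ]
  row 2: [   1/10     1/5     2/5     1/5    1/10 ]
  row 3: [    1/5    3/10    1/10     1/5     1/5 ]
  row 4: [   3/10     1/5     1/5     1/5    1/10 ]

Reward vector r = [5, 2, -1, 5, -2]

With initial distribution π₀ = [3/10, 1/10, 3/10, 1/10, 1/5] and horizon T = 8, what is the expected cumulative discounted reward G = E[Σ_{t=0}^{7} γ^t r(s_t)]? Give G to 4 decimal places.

t=0: π = [0.3000, 0.1000, 0.3000, 0.1000, 0.2000], E[r] = 1.5000, γ^t·E[r] = 1.500000, running G = 1.500000
t=1: π = [0.1500, 0.2000, 0.2300, 0.2200, 0.2000], E[r] = 1.6200, γ^t·E[r] = 1.296000, running G = 2.796000
t=2: π = [0.1620, 0.2470, 0.2290, 0.1950, 0.1670], E[r] = 1.7160, γ^t·E[r] = 1.098240, running G = 3.894240
t=3: π = [0.1529, 0.2527, 0.2348, 0.1915, 0.1681], E[r] = 1.6564, γ^t·E[r] = 0.848077, running G = 4.742317
t=4: π = [0.1528, 0.2544, 0.2378, 0.1900, 0.1650], E[r] = 1.6549, γ^t·E[r] = 0.677855, running G = 5.420172
t=5: π = [0.1520, 0.2546, 0.2387, 0.1898, 0.1648], E[r] = 1.6500, γ^t·E[r] = 0.540685, running G = 5.960857
t=6: π = [0.1520, 0.2547, 0.2390, 0.1897, 0.1646], E[r] = 1.6497, γ^t·E[r] = 0.432451, running G = 6.393308
t=7: π = [0.1519, 0.2547, 0.2391, 0.1897, 0.1646], E[r] = 1.6493, γ^t·E[r] = 0.345882, running G = 6.739190

G = 6.7392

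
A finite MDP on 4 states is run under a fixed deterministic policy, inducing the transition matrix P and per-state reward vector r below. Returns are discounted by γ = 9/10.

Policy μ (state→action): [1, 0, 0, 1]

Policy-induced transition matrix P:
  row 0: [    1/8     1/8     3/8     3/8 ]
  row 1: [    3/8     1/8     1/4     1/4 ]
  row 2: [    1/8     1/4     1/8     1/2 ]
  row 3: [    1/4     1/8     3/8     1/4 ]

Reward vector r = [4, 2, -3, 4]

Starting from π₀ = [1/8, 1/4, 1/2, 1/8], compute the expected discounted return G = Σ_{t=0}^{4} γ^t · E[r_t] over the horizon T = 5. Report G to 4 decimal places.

G = 5.5447

t=0: π = [0.1250, 0.2500, 0.5000, 0.1250], E[r] = 0.0000, γ^t·E[r] = 0.000000, running G = 0.000000
t=1: π = [0.2031, 0.1875, 0.2188, 0.3906], E[r] = 2.0938, γ^t·E[r] = 1.884375, running G = 1.884375
t=2: π = [0.2207, 0.1523, 0.2969, 0.3301], E[r] = 1.6172, γ^t·E[r] = 1.309922, running G = 3.194297
t=3: π = [0.2043, 0.1621, 0.2817, 0.3518], E[r] = 1.7036, γ^t·E[r] = 1.241934, running G = 4.436231
t=4: π = [0.2095, 0.1602, 0.2843, 0.3460], E[r] = 1.6895, γ^t·E[r] = 1.108450, running G = 5.544681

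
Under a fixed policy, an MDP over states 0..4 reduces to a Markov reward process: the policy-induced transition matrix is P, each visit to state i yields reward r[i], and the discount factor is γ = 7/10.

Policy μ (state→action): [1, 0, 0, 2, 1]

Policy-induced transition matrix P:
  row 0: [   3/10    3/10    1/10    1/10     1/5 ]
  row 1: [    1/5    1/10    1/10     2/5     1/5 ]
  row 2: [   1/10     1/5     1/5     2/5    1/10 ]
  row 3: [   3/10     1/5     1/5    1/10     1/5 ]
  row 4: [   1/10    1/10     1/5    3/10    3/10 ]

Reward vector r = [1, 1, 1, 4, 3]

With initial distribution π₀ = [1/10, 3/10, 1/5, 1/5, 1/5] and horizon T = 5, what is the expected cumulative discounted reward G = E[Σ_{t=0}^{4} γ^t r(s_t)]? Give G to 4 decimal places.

G = 5.8748

t=0: π = [0.1000, 0.3000, 0.2000, 0.2000, 0.2000], E[r] = 2.0000, γ^t·E[r] = 2.000000, running G = 2.000000
t=1: π = [0.1900, 0.1600, 0.1600, 0.2900, 0.2000], E[r] = 2.2700, γ^t·E[r] = 1.589000, running G = 3.589000
t=2: π = [0.2120, 0.1830, 0.1650, 0.2360, 0.2040], E[r] = 2.1160, γ^t·E[r] = 1.036840, running G = 4.625840
t=3: π = [0.2079, 0.1825, 0.1605, 0.2452, 0.2039], E[r] = 2.1434, γ^t·E[r] = 0.735186, running G = 5.361026
t=4: π = [0.2089, 0.1822, 0.1610, 0.2437, 0.2043], E[r] = 2.1397, γ^t·E[r] = 0.513747, running G = 5.874773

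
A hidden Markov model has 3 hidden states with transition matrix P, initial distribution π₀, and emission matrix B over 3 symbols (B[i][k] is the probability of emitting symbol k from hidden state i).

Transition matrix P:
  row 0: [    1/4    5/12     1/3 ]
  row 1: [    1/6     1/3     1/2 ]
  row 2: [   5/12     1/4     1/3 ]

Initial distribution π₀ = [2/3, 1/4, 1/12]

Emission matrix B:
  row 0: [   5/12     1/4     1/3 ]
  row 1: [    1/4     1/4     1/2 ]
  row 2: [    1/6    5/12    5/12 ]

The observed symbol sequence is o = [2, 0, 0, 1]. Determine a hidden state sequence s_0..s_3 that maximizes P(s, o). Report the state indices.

path = [0, 0, 1, 2]

t=0: δ = [2.222e-01, 1.250e-01, 3.472e-02]  (obs o_0=2)
t=1: δ = [2.315e-02, 2.315e-02, 1.235e-02]  ψ = [0, 0, 0]  (obs o_1=0)
t=2: δ = [2.411e-03, 2.411e-03, 1.929e-03]  ψ = [0, 0, 1]  (obs o_2=0)
t=3: δ = [2.009e-04, 2.512e-04, 5.023e-04]  ψ = [2, 0, 1]  (obs o_3=1)
backtrack: best end state = 2; path = [0, 0, 1, 2]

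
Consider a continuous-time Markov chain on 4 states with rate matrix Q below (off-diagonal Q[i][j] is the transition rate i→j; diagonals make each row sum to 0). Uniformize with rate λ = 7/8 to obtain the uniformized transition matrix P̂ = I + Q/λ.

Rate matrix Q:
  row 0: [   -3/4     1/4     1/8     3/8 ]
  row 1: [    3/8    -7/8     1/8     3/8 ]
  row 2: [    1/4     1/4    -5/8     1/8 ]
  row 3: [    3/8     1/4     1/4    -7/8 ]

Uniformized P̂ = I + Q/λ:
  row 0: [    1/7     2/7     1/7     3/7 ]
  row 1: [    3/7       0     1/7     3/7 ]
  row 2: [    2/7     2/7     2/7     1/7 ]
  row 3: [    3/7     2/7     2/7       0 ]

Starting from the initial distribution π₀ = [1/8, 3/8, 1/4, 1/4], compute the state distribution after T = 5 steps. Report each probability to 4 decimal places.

π = [0.3104, 0.2219, 0.2097, 0.2580]

t=0: π = [0.1250, 0.3750, 0.2500, 0.2500]
t=1: π = [0.3571, 0.1786, 0.2143, 0.2500]
t=2: π = [0.2959, 0.2347, 0.2092, 0.2602]
t=3: π = [0.3141, 0.2187, 0.2099, 0.2573]
t=4: π = [0.3088, 0.2232, 0.2096, 0.2583]
t=5: π = [0.3104, 0.2219, 0.2097, 0.2580]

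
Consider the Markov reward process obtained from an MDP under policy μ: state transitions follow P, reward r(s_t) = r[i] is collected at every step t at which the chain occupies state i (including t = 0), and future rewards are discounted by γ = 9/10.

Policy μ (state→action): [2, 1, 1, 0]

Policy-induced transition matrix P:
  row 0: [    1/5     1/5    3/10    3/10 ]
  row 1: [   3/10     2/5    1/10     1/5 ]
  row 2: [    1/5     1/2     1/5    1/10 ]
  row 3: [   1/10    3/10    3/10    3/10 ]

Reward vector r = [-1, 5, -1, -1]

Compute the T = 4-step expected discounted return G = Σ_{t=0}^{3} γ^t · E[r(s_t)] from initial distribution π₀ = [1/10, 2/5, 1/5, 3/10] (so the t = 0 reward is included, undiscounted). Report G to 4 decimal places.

t=0: π = [0.1000, 0.4000, 0.2000, 0.3000], E[r] = 1.4000, γ^t·E[r] = 1.400000, running G = 1.400000
t=1: π = [0.2100, 0.3700, 0.2000, 0.2200], E[r] = 1.2200, γ^t·E[r] = 1.098000, running G = 2.498000
t=2: π = [0.2150, 0.3560, 0.2060, 0.2230], E[r] = 1.1360, γ^t·E[r] = 0.920160, running G = 3.418160
t=3: π = [0.2133, 0.3553, 0.2082, 0.2232], E[r] = 1.1318, γ^t·E[r] = 0.825082, running G = 4.243242

G = 4.2432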